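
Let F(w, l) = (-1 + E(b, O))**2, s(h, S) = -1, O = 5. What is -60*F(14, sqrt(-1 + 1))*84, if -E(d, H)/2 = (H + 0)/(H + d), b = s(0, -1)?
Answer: -61740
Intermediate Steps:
b = -1
E(d, H) = -2*H/(H + d) (E(d, H) = -2*(H + 0)/(H + d) = -2*H/(H + d))
F(w, l) = 49/4 (F(w, l) = (-1 - 2*5/(5 - 1))**2 = (-1 - 2*5/4)**2 = (-1 - 2*5*1/4)**2 = (-1 - 5/2)**2 = (-7/2)**2 = 49/4)
-60*F(14, sqrt(-1 + 1))*84 = -60*49/4*84 = -735*84 = -61740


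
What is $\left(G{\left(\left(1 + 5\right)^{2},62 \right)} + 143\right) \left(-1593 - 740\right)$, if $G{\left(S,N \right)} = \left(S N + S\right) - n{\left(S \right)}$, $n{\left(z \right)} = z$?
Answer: $-5540875$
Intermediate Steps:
$G{\left(S,N \right)} = N S$ ($G{\left(S,N \right)} = \left(S N + S\right) - S = \left(N S + S\right) - S = \left(S + N S\right) - S = N S$)
$\left(G{\left(\left(1 + 5\right)^{2},62 \right)} + 143\right) \left(-1593 - 740\right) = \left(62 \left(1 + 5\right)^{2} + 143\right) \left(-1593 - 740\right) = \left(62 \cdot 6^{2} + 143\right) \left(-2333\right) = \left(62 \cdot 36 + 143\right) \left(-2333\right) = \left(2232 + 143\right) \left(-2333\right) = 2375 \left(-2333\right) = -5540875$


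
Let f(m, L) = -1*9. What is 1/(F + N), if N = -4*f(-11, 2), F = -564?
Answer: -1/528 ≈ -0.0018939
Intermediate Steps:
f(m, L) = -9
N = 36 (N = -4*(-9) = 36)
1/(F + N) = 1/(-564 + 36) = 1/(-528) = -1/528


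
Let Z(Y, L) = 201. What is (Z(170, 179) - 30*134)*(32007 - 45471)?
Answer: 51419016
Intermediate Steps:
(Z(170, 179) - 30*134)*(32007 - 45471) = (201 - 30*134)*(32007 - 45471) = (201 - 4020)*(-13464) = -3819*(-13464) = 51419016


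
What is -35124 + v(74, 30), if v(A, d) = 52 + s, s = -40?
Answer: -35112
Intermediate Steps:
v(A, d) = 12 (v(A, d) = 52 - 40 = 12)
-35124 + v(74, 30) = -35124 + 12 = -35112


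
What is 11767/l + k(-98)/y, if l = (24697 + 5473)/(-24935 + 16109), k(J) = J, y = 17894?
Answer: -66371215186/19280785 ≈ -3442.4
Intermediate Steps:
l = -15085/4413 (l = 30170/(-8826) = 30170*(-1/8826) = -15085/4413 ≈ -3.4183)
11767/l + k(-98)/y = 11767/(-15085/4413) - 98/17894 = 11767*(-4413/15085) - 98*1/17894 = -7418253/2155 - 49/8947 = -66371215186/19280785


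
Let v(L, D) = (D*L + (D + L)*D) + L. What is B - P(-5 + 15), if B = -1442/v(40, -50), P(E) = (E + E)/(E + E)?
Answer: -9/730 ≈ -0.012329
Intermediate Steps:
P(E) = 1 (P(E) = (2*E)/((2*E)) = (2*E)*(1/(2*E)) = 1)
v(L, D) = L + D*L + D*(D + L) (v(L, D) = (D*L + D*(D + L)) + L = L + D*L + D*(D + L))
B = 721/730 (B = -1442/(40 + (-50)² + 2*(-50)*40) = -1442/(40 + 2500 - 4000) = -1442/(-1460) = -1442*(-1/1460) = 721/730 ≈ 0.98767)
B - P(-5 + 15) = 721/730 - 1*1 = 721/730 - 1 = -9/730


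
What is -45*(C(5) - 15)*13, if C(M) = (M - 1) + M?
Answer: 3510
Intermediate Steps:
C(M) = -1 + 2*M (C(M) = (-1 + M) + M = -1 + 2*M)
-45*(C(5) - 15)*13 = -45*((-1 + 2*5) - 15)*13 = -45*((-1 + 10) - 15)*13 = -45*(9 - 15)*13 = -45*(-6)*13 = 270*13 = 3510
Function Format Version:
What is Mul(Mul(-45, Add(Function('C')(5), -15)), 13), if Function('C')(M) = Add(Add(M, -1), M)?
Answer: 3510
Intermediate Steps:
Function('C')(M) = Add(-1, Mul(2, M)) (Function('C')(M) = Add(Add(-1, M), M) = Add(-1, Mul(2, M)))
Mul(Mul(-45, Add(Function('C')(5), -15)), 13) = Mul(Mul(-45, Add(Add(-1, Mul(2, 5)), -15)), 13) = Mul(Mul(-45, Add(Add(-1, 10), -15)), 13) = Mul(Mul(-45, Add(9, -15)), 13) = Mul(Mul(-45, -6), 13) = Mul(270, 13) = 3510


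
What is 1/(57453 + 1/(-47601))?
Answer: 47601/2734820252 ≈ 1.7406e-5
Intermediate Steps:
1/(57453 + 1/(-47601)) = 1/(57453 - 1/47601) = 1/(2734820252/47601) = 47601/2734820252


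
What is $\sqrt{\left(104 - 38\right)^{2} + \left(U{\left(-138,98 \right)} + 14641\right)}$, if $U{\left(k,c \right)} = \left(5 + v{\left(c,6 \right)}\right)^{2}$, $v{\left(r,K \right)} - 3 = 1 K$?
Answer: $\sqrt{19193} \approx 138.54$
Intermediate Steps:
$v{\left(r,K \right)} = 3 + K$ ($v{\left(r,K \right)} = 3 + 1 K = 3 + K$)
$U{\left(k,c \right)} = 196$ ($U{\left(k,c \right)} = \left(5 + \left(3 + 6\right)\right)^{2} = \left(5 + 9\right)^{2} = 14^{2} = 196$)
$\sqrt{\left(104 - 38\right)^{2} + \left(U{\left(-138,98 \right)} + 14641\right)} = \sqrt{\left(104 - 38\right)^{2} + \left(196 + 14641\right)} = \sqrt{66^{2} + 14837} = \sqrt{4356 + 14837} = \sqrt{19193}$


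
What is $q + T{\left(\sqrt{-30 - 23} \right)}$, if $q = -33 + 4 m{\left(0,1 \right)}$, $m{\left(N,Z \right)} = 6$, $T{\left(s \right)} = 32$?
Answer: $23$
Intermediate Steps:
$q = -9$ ($q = -33 + 4 \cdot 6 = -33 + 24 = -9$)
$q + T{\left(\sqrt{-30 - 23} \right)} = -9 + 32 = 23$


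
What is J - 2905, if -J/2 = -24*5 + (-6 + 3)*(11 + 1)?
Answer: -2593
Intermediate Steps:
J = 312 (J = -2*(-24*5 + (-6 + 3)*(11 + 1)) = -2*(-120 - 3*12) = -2*(-120 - 36) = -2*(-156) = 312)
J - 2905 = 312 - 2905 = -2593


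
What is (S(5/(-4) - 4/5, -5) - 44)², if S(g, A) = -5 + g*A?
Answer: 24025/16 ≈ 1501.6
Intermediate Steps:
S(g, A) = -5 + A*g
(S(5/(-4) - 4/5, -5) - 44)² = ((-5 - 5*(5/(-4) - 4/5)) - 44)² = ((-5 - 5*(5*(-¼) - 4*⅕)) - 44)² = ((-5 - 5*(-5/4 - ⅘)) - 44)² = ((-5 - 5*(-41/20)) - 44)² = ((-5 + 41/4) - 44)² = (21/4 - 44)² = (-155/4)² = 24025/16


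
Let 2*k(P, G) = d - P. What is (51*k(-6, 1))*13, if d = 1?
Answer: 4641/2 ≈ 2320.5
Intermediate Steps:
k(P, G) = ½ - P/2 (k(P, G) = (1 - P)/2 = ½ - P/2)
(51*k(-6, 1))*13 = (51*(½ - ½*(-6)))*13 = (51*(½ + 3))*13 = (51*(7/2))*13 = (357/2)*13 = 4641/2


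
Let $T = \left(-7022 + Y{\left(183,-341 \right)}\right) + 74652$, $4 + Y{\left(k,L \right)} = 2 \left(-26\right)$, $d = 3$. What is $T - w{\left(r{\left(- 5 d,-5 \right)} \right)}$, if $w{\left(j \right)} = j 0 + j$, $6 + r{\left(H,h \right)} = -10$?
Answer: $67590$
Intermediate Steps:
$Y{\left(k,L \right)} = -56$ ($Y{\left(k,L \right)} = -4 + 2 \left(-26\right) = -4 - 52 = -56$)
$r{\left(H,h \right)} = -16$ ($r{\left(H,h \right)} = -6 - 10 = -16$)
$T = 67574$ ($T = \left(-7022 - 56\right) + 74652 = -7078 + 74652 = 67574$)
$w{\left(j \right)} = j$ ($w{\left(j \right)} = 0 + j = j$)
$T - w{\left(r{\left(- 5 d,-5 \right)} \right)} = 67574 - -16 = 67574 + 16 = 67590$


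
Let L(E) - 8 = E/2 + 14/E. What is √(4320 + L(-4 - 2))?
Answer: 2*√9726/3 ≈ 65.747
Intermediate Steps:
L(E) = 8 + E/2 + 14/E (L(E) = 8 + (E/2 + 14/E) = 8 + E/2 + 14/E)
√(4320 + L(-4 - 2)) = √(4320 + (8 + (-4 - 2)/2 + 14/(-4 - 2))) = √(4320 + (8 + (½)*(-6) + 14/(-6))) = √(4320 + (8 - 3 + 14*(-⅙))) = √(4320 + (8 - 3 - 7/3)) = √(4320 + 8/3) = √(12968/3) = 2*√9726/3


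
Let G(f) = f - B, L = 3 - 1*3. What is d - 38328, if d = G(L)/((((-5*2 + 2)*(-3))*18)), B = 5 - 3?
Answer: -8278849/216 ≈ -38328.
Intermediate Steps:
B = 2
L = 0 (L = 3 - 3 = 0)
G(f) = -2 + f (G(f) = f - 1*2 = f - 2 = -2 + f)
d = -1/216 (d = (-2 + 0)/((((-5*2 + 2)*(-3))*18)) = -2/(((-10 + 2)*(-3))*18) = -2/(-8*(-3)*18) = -2/(24*18) = -2/432 = (1/432)*(-2) = -1/216 ≈ -0.0046296)
d - 38328 = -1/216 - 38328 = -8278849/216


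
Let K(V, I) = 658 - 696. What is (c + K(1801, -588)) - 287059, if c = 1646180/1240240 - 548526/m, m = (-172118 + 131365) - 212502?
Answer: -4508760190218713/15704849060 ≈ -2.8709e+5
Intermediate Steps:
m = -253255 (m = -40753 - 212502 = -253255)
K(V, I) = -38
c = 54860360107/15704849060 (c = 1646180/1240240 - 548526/(-253255) = 1646180*(1/1240240) - 548526*(-1/253255) = 82309/62012 + 548526/253255 = 54860360107/15704849060 ≈ 3.4932)
(c + K(1801, -588)) - 287059 = (54860360107/15704849060 - 38) - 287059 = -541923904173/15704849060 - 287059 = -4508760190218713/15704849060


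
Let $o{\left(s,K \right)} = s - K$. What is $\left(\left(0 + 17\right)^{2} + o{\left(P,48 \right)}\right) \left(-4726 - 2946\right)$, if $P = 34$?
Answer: $-2109800$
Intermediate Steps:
$\left(\left(0 + 17\right)^{2} + o{\left(P,48 \right)}\right) \left(-4726 - 2946\right) = \left(\left(0 + 17\right)^{2} + \left(34 - 48\right)\right) \left(-4726 - 2946\right) = \left(17^{2} + \left(34 - 48\right)\right) \left(-7672\right) = \left(289 - 14\right) \left(-7672\right) = 275 \left(-7672\right) = -2109800$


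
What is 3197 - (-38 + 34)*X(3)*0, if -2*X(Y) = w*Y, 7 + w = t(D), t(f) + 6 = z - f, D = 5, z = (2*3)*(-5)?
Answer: 3197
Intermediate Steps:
z = -30 (z = 6*(-5) = -30)
t(f) = -36 - f (t(f) = -6 + (-30 - f) = -36 - f)
w = -48 (w = -7 + (-36 - 1*5) = -7 + (-36 - 5) = -7 - 41 = -48)
X(Y) = 24*Y (X(Y) = -(-24)*Y = 24*Y)
3197 - (-38 + 34)*X(3)*0 = 3197 - (-38 + 34)*(24*3)*0 = 3197 - (-4)*72*0 = 3197 - (-4)*0 = 3197 - 1*0 = 3197 + 0 = 3197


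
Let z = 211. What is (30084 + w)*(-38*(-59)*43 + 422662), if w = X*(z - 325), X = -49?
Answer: 18515155560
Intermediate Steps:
w = 5586 (w = -49*(211 - 325) = -49*(-114) = 5586)
(30084 + w)*(-38*(-59)*43 + 422662) = (30084 + 5586)*(-38*(-59)*43 + 422662) = 35670*(2242*43 + 422662) = 35670*(96406 + 422662) = 35670*519068 = 18515155560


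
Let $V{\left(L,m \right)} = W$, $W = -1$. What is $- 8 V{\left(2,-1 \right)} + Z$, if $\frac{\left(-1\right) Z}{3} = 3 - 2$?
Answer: $5$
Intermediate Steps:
$V{\left(L,m \right)} = -1$
$Z = -3$ ($Z = - 3 \left(3 - 2\right) = \left(-3\right) 1 = -3$)
$- 8 V{\left(2,-1 \right)} + Z = \left(-8\right) \left(-1\right) - 3 = 8 - 3 = 5$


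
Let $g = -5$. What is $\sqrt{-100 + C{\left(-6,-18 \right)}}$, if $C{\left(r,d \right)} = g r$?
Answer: $i \sqrt{70} \approx 8.3666 i$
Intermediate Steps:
$C{\left(r,d \right)} = - 5 r$
$\sqrt{-100 + C{\left(-6,-18 \right)}} = \sqrt{-100 - -30} = \sqrt{-100 + 30} = \sqrt{-70} = i \sqrt{70}$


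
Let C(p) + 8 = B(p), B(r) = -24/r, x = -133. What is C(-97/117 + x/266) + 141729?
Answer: 44080847/311 ≈ 1.4174e+5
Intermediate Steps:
C(p) = -8 - 24/p
C(-97/117 + x/266) + 141729 = (-8 - 24/(-97/117 - 133/266)) + 141729 = (-8 - 24/(-97*1/117 - 133*1/266)) + 141729 = (-8 - 24/(-97/117 - ½)) + 141729 = (-8 - 24/(-311/234)) + 141729 = (-8 - 24*(-234/311)) + 141729 = (-8 + 5616/311) + 141729 = 3128/311 + 141729 = 44080847/311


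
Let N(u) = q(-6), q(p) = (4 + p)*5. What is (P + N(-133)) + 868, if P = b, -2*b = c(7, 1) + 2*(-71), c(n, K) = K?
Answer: 1857/2 ≈ 928.50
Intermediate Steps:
q(p) = 20 + 5*p
N(u) = -10 (N(u) = 20 + 5*(-6) = 20 - 30 = -10)
b = 141/2 (b = -(1 + 2*(-71))/2 = -(1 - 142)/2 = -½*(-141) = 141/2 ≈ 70.500)
P = 141/2 ≈ 70.500
(P + N(-133)) + 868 = (141/2 - 10) + 868 = 121/2 + 868 = 1857/2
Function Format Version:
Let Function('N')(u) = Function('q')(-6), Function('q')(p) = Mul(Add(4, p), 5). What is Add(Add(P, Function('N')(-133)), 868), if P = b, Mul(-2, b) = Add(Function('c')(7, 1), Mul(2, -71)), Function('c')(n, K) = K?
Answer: Rational(1857, 2) ≈ 928.50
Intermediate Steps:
Function('q')(p) = Add(20, Mul(5, p))
Function('N')(u) = -10 (Function('N')(u) = Add(20, Mul(5, -6)) = Add(20, -30) = -10)
b = Rational(141, 2) (b = Mul(Rational(-1, 2), Add(1, Mul(2, -71))) = Mul(Rational(-1, 2), Add(1, -142)) = Mul(Rational(-1, 2), -141) = Rational(141, 2) ≈ 70.500)
P = Rational(141, 2) ≈ 70.500
Add(Add(P, Function('N')(-133)), 868) = Add(Add(Rational(141, 2), -10), 868) = Add(Rational(121, 2), 868) = Rational(1857, 2)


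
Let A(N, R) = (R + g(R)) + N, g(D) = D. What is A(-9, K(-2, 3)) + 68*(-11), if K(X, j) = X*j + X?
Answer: -773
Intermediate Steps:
K(X, j) = X + X*j
A(N, R) = N + 2*R (A(N, R) = (R + R) + N = 2*R + N = N + 2*R)
A(-9, K(-2, 3)) + 68*(-11) = (-9 + 2*(-2*(1 + 3))) + 68*(-11) = (-9 + 2*(-2*4)) - 748 = (-9 + 2*(-8)) - 748 = (-9 - 16) - 748 = -25 - 748 = -773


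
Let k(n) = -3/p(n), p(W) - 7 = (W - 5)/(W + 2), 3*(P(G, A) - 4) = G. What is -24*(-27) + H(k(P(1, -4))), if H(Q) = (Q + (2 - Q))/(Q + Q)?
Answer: 36805/57 ≈ 645.70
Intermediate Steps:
P(G, A) = 4 + G/3
p(W) = 7 + (-5 + W)/(2 + W) (p(W) = 7 + (W - 5)/(W + 2) = 7 + (-5 + W)/(2 + W))
k(n) = -3*(2 + n)/(9 + 8*n)
H(Q) = 1/Q (H(Q) = 2/((2*Q)) = 2*(1/(2*Q)) = 1/Q)
-24*(-27) + H(k(P(1, -4))) = -24*(-27) + 1/(3*(-2 - (4 + (⅓)*1))/(9 + 8*(4 + (⅓)*1))) = 648 + 1/(3*(-2 - (4 + ⅓))/(9 + 8*(4 + ⅓))) = 648 + 1/(3*(-2 - 1*13/3)/(9 + 8*(13/3))) = 648 + 1/(3*(-2 - 13/3)/(9 + 104/3)) = 648 + 1/(3*(-19/3)/(131/3)) = 648 + 1/(3*(3/131)*(-19/3)) = 648 + 1/(-57/131) = 648 - 131/57 = 36805/57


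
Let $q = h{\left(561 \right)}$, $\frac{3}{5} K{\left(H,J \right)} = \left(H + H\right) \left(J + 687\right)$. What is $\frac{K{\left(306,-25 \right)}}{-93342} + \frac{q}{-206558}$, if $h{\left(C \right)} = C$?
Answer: $- \frac{6386917}{882566} \approx -7.2368$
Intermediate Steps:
$K{\left(H,J \right)} = \frac{10 H \left(687 + J\right)}{3}$ ($K{\left(H,J \right)} = \frac{5 \left(H + H\right) \left(J + 687\right)}{3} = \frac{5 \cdot 2 H \left(687 + J\right)}{3} = \frac{10 H \left(687 + J\right)}{3}$)
$q = 561$
$\frac{K{\left(306,-25 \right)}}{-93342} + \frac{q}{-206558} = \frac{\frac{10}{3} \cdot 306 \left(687 - 25\right)}{-93342} + \frac{561}{-206558} = \frac{10}{3} \cdot 306 \cdot 662 \left(- \frac{1}{93342}\right) + 561 \left(- \frac{1}{206558}\right) = 675240 \left(- \frac{1}{93342}\right) - \frac{51}{18778} = - \frac{340}{47} - \frac{51}{18778} = - \frac{6386917}{882566}$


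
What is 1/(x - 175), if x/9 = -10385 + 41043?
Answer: 1/275747 ≈ 3.6265e-6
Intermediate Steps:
x = 275922 (x = 9*(-10385 + 41043) = 9*30658 = 275922)
1/(x - 175) = 1/(275922 - 175) = 1/275747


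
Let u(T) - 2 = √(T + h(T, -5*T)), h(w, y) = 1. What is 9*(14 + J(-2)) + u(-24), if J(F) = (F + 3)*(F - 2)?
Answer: 92 + I*√23 ≈ 92.0 + 4.7958*I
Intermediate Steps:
u(T) = 2 + √(1 + T) (u(T) = 2 + √(T + 1) = 2 + √(1 + T))
J(F) = (-2 + F)*(3 + F) (J(F) = (3 + F)*(-2 + F) = (-2 + F)*(3 + F))
9*(14 + J(-2)) + u(-24) = 9*(14 + (-6 - 2 + (-2)²)) + (2 + √(1 - 24)) = 9*(14 + (-6 - 2 + 4)) + (2 + √(-23)) = 9*(14 - 4) + (2 + I*√23) = 9*10 + (2 + I*√23) = 90 + (2 + I*√23) = 92 + I*√23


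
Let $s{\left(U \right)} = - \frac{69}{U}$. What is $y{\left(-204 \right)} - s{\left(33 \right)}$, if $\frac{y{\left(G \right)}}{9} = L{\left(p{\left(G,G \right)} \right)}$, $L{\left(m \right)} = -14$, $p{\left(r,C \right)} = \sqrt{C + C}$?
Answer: $- \frac{1363}{11} \approx -123.91$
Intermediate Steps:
$p{\left(r,C \right)} = \sqrt{2} \sqrt{C}$ ($p{\left(r,C \right)} = \sqrt{2 C} = \sqrt{2} \sqrt{C}$)
$y{\left(G \right)} = -126$ ($y{\left(G \right)} = 9 \left(-14\right) = -126$)
$y{\left(-204 \right)} - s{\left(33 \right)} = -126 - - \frac{69}{33} = -126 - \left(-69\right) \frac{1}{33} = -126 - - \frac{23}{11} = -126 + \frac{23}{11} = - \frac{1363}{11}$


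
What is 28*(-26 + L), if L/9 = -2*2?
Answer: -1736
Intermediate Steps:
L = -36 (L = 9*(-2*2) = 9*(-4) = -36)
28*(-26 + L) = 28*(-26 - 36) = 28*(-62) = -1736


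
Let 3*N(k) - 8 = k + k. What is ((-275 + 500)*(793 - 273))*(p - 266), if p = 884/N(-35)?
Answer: -1119924000/31 ≈ -3.6127e+7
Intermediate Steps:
N(k) = 8/3 + 2*k/3 (N(k) = 8/3 + (k + k)/3 = 8/3 + (2*k)/3 = 8/3 + 2*k/3)
p = -1326/31 (p = 884/(8/3 + (2/3)*(-35)) = 884/(8/3 - 70/3) = 884/(-62/3) = 884*(-3/62) = -1326/31 ≈ -42.774)
((-275 + 500)*(793 - 273))*(p - 266) = ((-275 + 500)*(793 - 273))*(-1326/31 - 266) = (225*520)*(-9572/31) = 117000*(-9572/31) = -1119924000/31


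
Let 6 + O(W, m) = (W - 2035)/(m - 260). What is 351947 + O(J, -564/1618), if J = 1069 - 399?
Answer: 74127621587/210622 ≈ 3.5195e+5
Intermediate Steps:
J = 670
O(W, m) = -6 + (-2035 + W)/(-260 + m) (O(W, m) = -6 + (W - 2035)/(m - 260) = -6 + (-2035 + W)/(-260 + m))
351947 + O(J, -564/1618) = 351947 + (-475 + 670 - (-3384)/1618)/(-260 - 564/1618) = 351947 + (-475 + 670 - (-3384)/1618)/(-260 - 564*1/1618) = 351947 + (-475 + 670 - 6*(-282/809))/(-260 - 282/809) = 351947 + (-475 + 670 + 1692/809)/(-210622/809) = 351947 - 809/210622*159447/809 = 351947 - 159447/210622 = 74127621587/210622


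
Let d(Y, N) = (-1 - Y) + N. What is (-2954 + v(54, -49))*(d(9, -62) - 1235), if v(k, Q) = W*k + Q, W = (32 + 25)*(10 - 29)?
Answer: 80360895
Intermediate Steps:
W = -1083 (W = 57*(-19) = -1083)
v(k, Q) = Q - 1083*k (v(k, Q) = -1083*k + Q = Q - 1083*k)
d(Y, N) = -1 + N - Y
(-2954 + v(54, -49))*(d(9, -62) - 1235) = (-2954 + (-49 - 1083*54))*((-1 - 62 - 1*9) - 1235) = (-2954 + (-49 - 58482))*((-1 - 62 - 9) - 1235) = (-2954 - 58531)*(-72 - 1235) = -61485*(-1307) = 80360895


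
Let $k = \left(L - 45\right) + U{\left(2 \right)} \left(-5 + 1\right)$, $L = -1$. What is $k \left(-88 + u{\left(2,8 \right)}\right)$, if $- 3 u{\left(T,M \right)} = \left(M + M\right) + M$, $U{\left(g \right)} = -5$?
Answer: $2496$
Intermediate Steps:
$u{\left(T,M \right)} = - M$ ($u{\left(T,M \right)} = - \frac{\left(M + M\right) + M}{3} = - \frac{2 M + M}{3} = - \frac{3 M}{3} = - M$)
$k = -26$ ($k = \left(-1 - 45\right) - 5 \left(-5 + 1\right) = -46 - -20 = -46 + 20 = -26$)
$k \left(-88 + u{\left(2,8 \right)}\right) = - 26 \left(-88 - 8\right) = \left(-26\right) \left(-96\right) = 2496$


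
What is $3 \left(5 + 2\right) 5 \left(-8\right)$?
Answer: $-840$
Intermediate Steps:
$3 \left(5 + 2\right) 5 \left(-8\right) = 3 \cdot 7 \cdot 5 \left(-8\right) = 21 \cdot 5 \left(-8\right) = 105 \left(-8\right) = -840$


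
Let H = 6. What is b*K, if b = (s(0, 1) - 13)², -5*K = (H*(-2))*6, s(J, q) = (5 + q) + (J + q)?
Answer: 2592/5 ≈ 518.40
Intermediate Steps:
s(J, q) = 5 + J + 2*q
K = 72/5 (K = -6*(-2)*6/5 = -(-12)*6/5 = -⅕*(-72) = 72/5 ≈ 14.400)
b = 36 (b = ((5 + 0 + 2*1) - 13)² = ((5 + 0 + 2) - 13)² = (7 - 13)² = (-6)² = 36)
b*K = 36*(72/5) = 2592/5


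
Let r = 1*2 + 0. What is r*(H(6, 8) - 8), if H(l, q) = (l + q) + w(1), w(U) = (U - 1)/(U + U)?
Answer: 12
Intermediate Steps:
w(U) = (-1 + U)/(2*U) (w(U) = (-1 + U)/((2*U)) = (-1 + U)*(1/(2*U)) = (-1 + U)/(2*U))
H(l, q) = l + q (H(l, q) = (l + q) + (½)*(-1 + 1)/1 = (l + q) + (½)*1*0 = (l + q) + 0 = l + q)
r = 2 (r = 2 + 0 = 2)
r*(H(6, 8) - 8) = 2*((6 + 8) - 8) = 2*(14 - 8) = 2*6 = 12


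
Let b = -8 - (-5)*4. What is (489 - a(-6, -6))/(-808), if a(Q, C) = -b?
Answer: -501/808 ≈ -0.62005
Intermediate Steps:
b = 12 (b = -8 - 1*(-20) = -8 + 20 = 12)
a(Q, C) = -12 (a(Q, C) = -1*12 = -12)
(489 - a(-6, -6))/(-808) = (489 - 1*(-12))/(-808) = (489 + 12)*(-1/808) = 501*(-1/808) = -501/808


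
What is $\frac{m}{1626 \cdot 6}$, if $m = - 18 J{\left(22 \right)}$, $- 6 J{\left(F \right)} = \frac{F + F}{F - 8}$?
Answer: $\frac{11}{11382} \approx 0.00096644$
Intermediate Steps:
$J{\left(F \right)} = - \frac{F}{3 \left(-8 + F\right)}$ ($J{\left(F \right)} = - \frac{\left(F + F\right) \frac{1}{F - 8}}{6} = - \frac{2 F \frac{1}{-8 + F}}{6} = - \frac{F}{3 \left(-8 + F\right)}$)
$m = \frac{66}{7}$ ($m = - 18 \left(\left(-1\right) 22 \frac{1}{-24 + 3 \cdot 22}\right) = - 18 \left(\left(-1\right) 22 \frac{1}{-24 + 66}\right) = - 18 \left(\left(-1\right) 22 \cdot \frac{1}{42}\right) = \left(-18\right) \left(- \frac{11}{21}\right) = \frac{66}{7} \approx 9.4286$)
$\frac{m}{1626 \cdot 6} = \frac{66}{7 \cdot 1626 \cdot 6} = \frac{66}{7 \cdot 9756} = \frac{66}{7} \cdot \frac{1}{9756} = \frac{11}{11382}$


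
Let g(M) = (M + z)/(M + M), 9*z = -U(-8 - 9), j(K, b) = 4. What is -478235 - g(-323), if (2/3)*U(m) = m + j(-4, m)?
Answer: -1853640785/3876 ≈ -4.7824e+5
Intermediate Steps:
U(m) = 6 + 3*m/2 (U(m) = 3*(m + 4)/2 = 3*(4 + m)/2 = 6 + 3*m/2)
z = 13/6 (z = (-(6 + 3*(-8 - 9)/2))/9 = (-(6 + (3/2)*(-17)))/9 = (-(6 - 51/2))/9 = (-1*(-39/2))/9 = (⅑)*(39/2) = 13/6 ≈ 2.1667)
g(M) = (13/6 + M)/(2*M) (g(M) = (M + 13/6)/(M + M) = (13/6 + M)/((2*M)) = (13/6 + M)*(1/(2*M)) = (13/6 + M)/(2*M))
-478235 - g(-323) = -478235 - (13 + 6*(-323))/(12*(-323)) = -478235 - (-1)*(13 - 1938)/(12*323) = -478235 - (-1)*(-1925)/(12*323) = -478235 - 1*1925/3876 = -478235 - 1925/3876 = -1853640785/3876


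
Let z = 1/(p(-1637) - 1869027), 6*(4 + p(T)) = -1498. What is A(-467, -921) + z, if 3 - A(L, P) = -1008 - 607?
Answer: 9073488353/5607842 ≈ 1618.0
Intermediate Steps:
p(T) = -761/3 (p(T) = -4 + (1/6)*(-1498) = -4 - 749/3 = -761/3)
A(L, P) = 1618 (A(L, P) = 3 - (-1008 - 607) = 3 - 1*(-1615) = 3 + 1615 = 1618)
z = -3/5607842 (z = 1/(-761/3 - 1869027) = 1/(-5607842/3) = -3/5607842 ≈ -5.3496e-7)
A(-467, -921) + z = 1618 - 3/5607842 = 9073488353/5607842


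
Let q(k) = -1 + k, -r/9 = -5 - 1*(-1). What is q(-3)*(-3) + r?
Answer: 48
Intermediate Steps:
r = 36 (r = -9*(-5 - 1*(-1)) = -9*(-5 + 1) = -9*(-4) = 36)
q(-3)*(-3) + r = (-1 - 3)*(-3) + 36 = -4*(-3) + 36 = 12 + 36 = 48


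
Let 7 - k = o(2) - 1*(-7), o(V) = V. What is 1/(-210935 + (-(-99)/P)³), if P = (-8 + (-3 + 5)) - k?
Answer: -64/14470139 ≈ -4.4229e-6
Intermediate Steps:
k = -2 (k = 7 - (2 - 1*(-7)) = 7 - (2 + 7) = 7 - 1*9 = 7 - 9 = -2)
P = -4 (P = (-8 + (-3 + 5)) - 1*(-2) = (-8 + 2) + 2 = -6 + 2 = -4)
1/(-210935 + (-(-99)/P)³) = 1/(-210935 + (-(-99)/(-4))³) = 1/(-210935 + (-(-99)*(-1)/4)³) = 1/(-210935 + (-3*33/4)³) = 1/(-210935 + (-99/4)³) = 1/(-210935 - 970299/64) = 1/(-14470139/64) = -64/14470139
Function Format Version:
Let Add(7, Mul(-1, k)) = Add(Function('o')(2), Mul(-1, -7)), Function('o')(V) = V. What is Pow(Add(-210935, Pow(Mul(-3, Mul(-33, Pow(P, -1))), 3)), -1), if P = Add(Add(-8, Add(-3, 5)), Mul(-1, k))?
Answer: Rational(-64, 14470139) ≈ -4.4229e-6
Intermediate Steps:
k = -2 (k = Add(7, Mul(-1, Add(2, Mul(-1, -7)))) = Add(7, Mul(-1, Add(2, 7))) = Add(7, Mul(-1, 9)) = Add(7, -9) = -2)
P = -4 (P = Add(Add(-8, Add(-3, 5)), Mul(-1, -2)) = Add(Add(-8, 2), 2) = Add(-6, 2) = -4)
Pow(Add(-210935, Pow(Mul(-3, Mul(-33, Pow(P, -1))), 3)), -1) = Pow(Add(-210935, Pow(Mul(-3, Mul(-33, Pow(-4, -1))), 3)), -1) = Pow(Add(-210935, Pow(Mul(-3, Mul(-33, Rational(-1, 4))), 3)), -1) = Pow(Add(-210935, Pow(Mul(-3, Rational(33, 4)), 3)), -1) = Pow(Add(-210935, Pow(Rational(-99, 4), 3)), -1) = Pow(Add(-210935, Rational(-970299, 64)), -1) = Pow(Rational(-14470139, 64), -1) = Rational(-64, 14470139)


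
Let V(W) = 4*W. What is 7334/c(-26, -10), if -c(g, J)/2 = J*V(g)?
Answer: -3667/1040 ≈ -3.5260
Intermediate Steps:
c(g, J) = -8*J*g (c(g, J) = -2*J*4*g = -8*J*g)
7334/c(-26, -10) = 7334/((-8*(-10)*(-26))) = 7334/(-2080) = 7334*(-1/2080) = -3667/1040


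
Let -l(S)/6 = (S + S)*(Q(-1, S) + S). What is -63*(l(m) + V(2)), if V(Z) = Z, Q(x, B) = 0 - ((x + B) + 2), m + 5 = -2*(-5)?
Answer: -3906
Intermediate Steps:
m = 5 (m = -5 - 2*(-5) = -5 + 10 = 5)
Q(x, B) = -2 - B - x (Q(x, B) = 0 - ((B + x) + 2) = 0 - (2 + B + x) = 0 + (-2 - B - x) = -2 - B - x)
l(S) = 12*S (l(S) = -6*(S + S)*((-2 - S - 1*(-1)) + S) = -6*2*S*((-2 - S + 1) + S) = -6*2*S*((-1 - S) + S) = -6*2*S*(-1) = -(-12)*S = 12*S)
-63*(l(m) + V(2)) = -63*(12*5 + 2) = -63*(60 + 2) = -63*62 = -3906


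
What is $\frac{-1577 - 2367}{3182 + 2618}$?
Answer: $- \frac{17}{25} \approx -0.68$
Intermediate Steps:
$\frac{-1577 - 2367}{3182 + 2618} = \frac{-1577 - 2367}{5800} = \left(-1577 - 2367\right) \frac{1}{5800} = \left(-3944\right) \frac{1}{5800} = - \frac{17}{25}$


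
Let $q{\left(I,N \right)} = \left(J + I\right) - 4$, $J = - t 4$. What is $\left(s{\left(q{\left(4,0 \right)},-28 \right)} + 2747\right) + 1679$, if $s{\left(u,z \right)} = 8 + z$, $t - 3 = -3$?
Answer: $4406$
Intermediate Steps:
$t = 0$ ($t = 3 - 3 = 0$)
$J = 0$ ($J = \left(-1\right) 0 \cdot 4 = 0 \cdot 4 = 0$)
$q{\left(I,N \right)} = -4 + I$ ($q{\left(I,N \right)} = \left(0 + I\right) - 4 = I - 4 = -4 + I$)
$\left(s{\left(q{\left(4,0 \right)},-28 \right)} + 2747\right) + 1679 = \left(\left(8 - 28\right) + 2747\right) + 1679 = \left(-20 + 2747\right) + 1679 = 2727 + 1679 = 4406$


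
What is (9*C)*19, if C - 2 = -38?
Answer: -6156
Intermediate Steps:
C = -36 (C = 2 - 38 = -36)
(9*C)*19 = (9*(-36))*19 = -324*19 = -6156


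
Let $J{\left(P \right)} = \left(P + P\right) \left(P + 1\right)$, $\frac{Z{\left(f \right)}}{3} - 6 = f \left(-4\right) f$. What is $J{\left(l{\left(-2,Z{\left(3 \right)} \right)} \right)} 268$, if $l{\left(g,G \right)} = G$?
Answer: $4293360$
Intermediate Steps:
$Z{\left(f \right)} = 18 - 12 f^{2}$ ($Z{\left(f \right)} = 18 + 3 f \left(-4\right) f = 18 + 3 - 4 f f = 18 + 3 \left(- 4 f^{2}\right) = 18 - 12 f^{2}$)
$J{\left(P \right)} = 2 P \left(1 + P\right)$
$J{\left(l{\left(-2,Z{\left(3 \right)} \right)} \right)} 268 = 2 \left(18 - 12 \cdot 3^{2}\right) \left(1 + \left(18 - 12 \cdot 3^{2}\right)\right) 268 = 2 \left(18 - 108\right) \left(1 + \left(18 - 108\right)\right) 268 = 2 \left(-90\right) \left(1 - 90\right) 268 = 2 \left(-90\right) \left(-89\right) 268 = 16020 \cdot 268 = 4293360$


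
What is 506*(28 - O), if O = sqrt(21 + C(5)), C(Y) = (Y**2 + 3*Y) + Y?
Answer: 14168 - 506*sqrt(66) ≈ 10057.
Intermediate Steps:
C(Y) = Y**2 + 4*Y
O = sqrt(66) (O = sqrt(21 + 5*(4 + 5)) = sqrt(21 + 5*9) = sqrt(21 + 45) = sqrt(66) ≈ 8.1240)
506*(28 - O) = 506*(28 - sqrt(66)) = 14168 - 506*sqrt(66)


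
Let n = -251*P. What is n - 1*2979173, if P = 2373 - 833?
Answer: -3365713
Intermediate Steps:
P = 1540
n = -386540 (n = -251*1540 = -386540)
n - 1*2979173 = -386540 - 1*2979173 = -386540 - 2979173 = -3365713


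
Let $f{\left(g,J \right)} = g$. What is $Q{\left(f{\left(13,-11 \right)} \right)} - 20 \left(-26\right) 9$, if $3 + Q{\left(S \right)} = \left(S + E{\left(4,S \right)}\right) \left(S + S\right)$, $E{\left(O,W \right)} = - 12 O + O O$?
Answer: $4183$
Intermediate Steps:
$E{\left(O,W \right)} = O^{2} - 12 O$ ($E{\left(O,W \right)} = - 12 O + O^{2} = O^{2} - 12 O$)
$Q{\left(S \right)} = -3 + 2 S \left(-32 + S\right)$ ($Q{\left(S \right)} = -3 + \left(S + 4 \left(-12 + 4\right)\right) \left(S + S\right) = -3 + \left(S + 4 \left(-8\right)\right) 2 S = -3 + \left(S - 32\right) 2 S = -3 + \left(-32 + S\right) 2 S = -3 + 2 S \left(-32 + S\right)$)
$Q{\left(f{\left(13,-11 \right)} \right)} - 20 \left(-26\right) 9 = \left(-3 - 832 + 2 \cdot 13^{2}\right) - 20 \left(-26\right) 9 = \left(-3 - 832 + 2 \cdot 169\right) - \left(-520\right) 9 = \left(-3 - 832 + 338\right) - -4680 = -497 + 4680 = 4183$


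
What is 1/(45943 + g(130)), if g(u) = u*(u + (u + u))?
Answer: 1/96643 ≈ 1.0347e-5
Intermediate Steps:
g(u) = 3*u² (g(u) = u*(u + 2*u) = u*(3*u) = 3*u²)
1/(45943 + g(130)) = 1/(45943 + 3*130²) = 1/(45943 + 3*16900) = 1/(45943 + 50700) = 1/96643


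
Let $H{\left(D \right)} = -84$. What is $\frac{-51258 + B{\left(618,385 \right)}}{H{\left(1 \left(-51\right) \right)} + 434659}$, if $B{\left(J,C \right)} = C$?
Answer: $- \frac{50873}{434575} \approx -0.11706$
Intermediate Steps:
$\frac{-51258 + B{\left(618,385 \right)}}{H{\left(1 \left(-51\right) \right)} + 434659} = \frac{-51258 + 385}{-84 + 434659} = - \frac{50873}{434575}$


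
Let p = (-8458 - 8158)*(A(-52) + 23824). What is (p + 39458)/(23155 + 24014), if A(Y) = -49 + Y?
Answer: -394141910/47169 ≈ -8356.0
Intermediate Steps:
p = -394181368 (p = (-8458 - 8158)*((-49 - 52) + 23824) = -16616*(-101 + 23824) = -16616*23723 = -394181368)
(p + 39458)/(23155 + 24014) = (-394181368 + 39458)/(23155 + 24014) = -394141910/47169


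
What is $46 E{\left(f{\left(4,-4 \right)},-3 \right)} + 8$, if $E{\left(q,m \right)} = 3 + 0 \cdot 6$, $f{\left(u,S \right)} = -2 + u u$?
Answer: $146$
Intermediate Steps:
$f{\left(u,S \right)} = -2 + u^{2}$
$E{\left(q,m \right)} = 3$ ($E{\left(q,m \right)} = 3 + 0 = 3$)
$46 E{\left(f{\left(4,-4 \right)},-3 \right)} + 8 = 46 \cdot 3 + 8 = 138 + 8 = 146$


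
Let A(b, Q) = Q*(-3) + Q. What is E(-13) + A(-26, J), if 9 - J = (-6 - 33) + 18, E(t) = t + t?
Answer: -86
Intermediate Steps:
E(t) = 2*t
J = 30 (J = 9 - ((-6 - 33) + 18) = 9 - (-39 + 18) = 9 - 1*(-21) = 9 + 21 = 30)
A(b, Q) = -2*Q (A(b, Q) = -3*Q + Q = -2*Q)
E(-13) + A(-26, J) = 2*(-13) - 2*30 = -26 - 60 = -86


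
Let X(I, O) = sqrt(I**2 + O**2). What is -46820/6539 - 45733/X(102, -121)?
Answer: -46820/6539 - 45733*sqrt(25045)/25045 ≈ -296.14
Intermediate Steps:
-46820/6539 - 45733/X(102, -121) = -46820/6539 - 45733/sqrt(102**2 + (-121)**2) = -46820*1/6539 - 45733/sqrt(10404 + 14641) = -46820/6539 - 45733*sqrt(25045)/25045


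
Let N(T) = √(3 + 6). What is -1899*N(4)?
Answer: -5697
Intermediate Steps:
N(T) = 3 (N(T) = √9 = 3)
-1899*N(4) = -1899*3 = -5697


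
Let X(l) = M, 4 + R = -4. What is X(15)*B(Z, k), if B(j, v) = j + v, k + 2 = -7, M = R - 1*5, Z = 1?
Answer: 104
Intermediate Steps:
R = -8 (R = -4 - 4 = -8)
M = -13 (M = -8 - 1*5 = -8 - 5 = -13)
X(l) = -13
k = -9 (k = -2 - 7 = -9)
X(15)*B(Z, k) = -13*(1 - 9) = -13*(-8) = 104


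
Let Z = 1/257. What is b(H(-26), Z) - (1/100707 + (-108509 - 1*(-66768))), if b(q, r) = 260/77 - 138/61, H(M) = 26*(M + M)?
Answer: 19744887431980/473020779 ≈ 41742.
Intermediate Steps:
H(M) = 52*M (H(M) = 26*(2*M) = 52*M)
Z = 1/257 ≈ 0.0038911
b(q, r) = 5234/4697 (b(q, r) = 260*(1/77) - 138*1/61 = 260/77 - 138/61 = 5234/4697)
b(H(-26), Z) - (1/100707 + (-108509 - 1*(-66768))) = 5234/4697 - (1/100707 + (-108509 - 1*(-66768))) = 5234/4697 - (1/100707 + (-108509 + 66768)) = 5234/4697 - (1/100707 - 41741) = 5234/4697 - 1*(-4203610886/100707) = 5234/4697 + 4203610886/100707 = 19744887431980/473020779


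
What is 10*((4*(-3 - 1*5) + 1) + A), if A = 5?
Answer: -260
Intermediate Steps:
10*((4*(-3 - 1*5) + 1) + A) = 10*((4*(-3 - 1*5) + 1) + 5) = 10*((4*(-3 - 5) + 1) + 5) = 10*((4*(-8) + 1) + 5) = 10*((-32 + 1) + 5) = 10*(-31 + 5) = 10*(-26) = -260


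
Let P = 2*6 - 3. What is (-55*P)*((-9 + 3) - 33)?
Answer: 19305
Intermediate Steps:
P = 9 (P = 12 - 3 = 9)
(-55*P)*((-9 + 3) - 33) = (-55*9)*((-9 + 3) - 33) = -495*(-6 - 33) = -495*(-39) = 19305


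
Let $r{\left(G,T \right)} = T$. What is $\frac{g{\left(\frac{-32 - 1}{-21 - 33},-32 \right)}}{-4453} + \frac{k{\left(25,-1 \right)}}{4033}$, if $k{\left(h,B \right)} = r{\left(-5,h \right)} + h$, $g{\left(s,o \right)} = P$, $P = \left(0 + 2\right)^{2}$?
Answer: $\frac{206518}{17958949} \approx 0.011499$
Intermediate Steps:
$P = 4$ ($P = 2^{2} = 4$)
$g{\left(s,o \right)} = 4$
$k{\left(h,B \right)} = 2 h$ ($k{\left(h,B \right)} = h + h = 2 h$)
$\frac{g{\left(\frac{-32 - 1}{-21 - 33},-32 \right)}}{-4453} + \frac{k{\left(25,-1 \right)}}{4033} = \frac{4}{-4453} + \frac{2 \cdot 25}{4033} = 4 \left(- \frac{1}{4453}\right) + 50 \cdot \frac{1}{4033} = - \frac{4}{4453} + \frac{50}{4033} = \frac{206518}{17958949}$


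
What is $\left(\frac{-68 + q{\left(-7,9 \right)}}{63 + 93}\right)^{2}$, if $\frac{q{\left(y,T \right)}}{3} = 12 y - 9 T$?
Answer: $\frac{316969}{24336} \approx 13.025$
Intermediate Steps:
$q{\left(y,T \right)} = - 27 T + 36 y$ ($q{\left(y,T \right)} = 3 \left(12 y - 9 T\right) = 3 \left(- 9 T + 12 y\right) = - 27 T + 36 y$)
$\left(\frac{-68 + q{\left(-7,9 \right)}}{63 + 93}\right)^{2} = \left(\frac{-68 + \left(\left(-27\right) 9 + 36 \left(-7\right)\right)}{63 + 93}\right)^{2} = \left(\frac{-68 - 495}{156}\right)^{2} = \left(\left(-68 - 495\right) \frac{1}{156}\right)^{2} = \left(\left(-563\right) \frac{1}{156}\right)^{2} = \left(- \frac{563}{156}\right)^{2} = \frac{316969}{24336}$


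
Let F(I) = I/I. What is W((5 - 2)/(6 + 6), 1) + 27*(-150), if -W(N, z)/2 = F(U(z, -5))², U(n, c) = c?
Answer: -4052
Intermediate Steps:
F(I) = 1
W(N, z) = -2 (W(N, z) = -2*1² = -2*1 = -2)
W((5 - 2)/(6 + 6), 1) + 27*(-150) = -2 + 27*(-150) = -2 - 4050 = -4052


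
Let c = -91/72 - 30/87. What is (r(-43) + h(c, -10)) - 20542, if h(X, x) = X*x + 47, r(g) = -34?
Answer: -21415481/1044 ≈ -20513.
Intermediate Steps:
c = -3359/2088 (c = -91*1/72 - 30*1/87 = -91/72 - 10/29 = -3359/2088 ≈ -1.6087)
h(X, x) = 47 + X*x
(r(-43) + h(c, -10)) - 20542 = (-34 + (47 - 3359/2088*(-10))) - 20542 = (-34 + (47 + 16795/1044)) - 20542 = (-34 + 65863/1044) - 20542 = 30367/1044 - 20542 = -21415481/1044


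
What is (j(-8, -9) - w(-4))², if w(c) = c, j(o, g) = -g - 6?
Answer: 49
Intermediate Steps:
j(o, g) = -6 - g
(j(-8, -9) - w(-4))² = ((-6 - 1*(-9)) - 1*(-4))² = ((-6 + 9) + 4)² = (3 + 4)² = 7² = 49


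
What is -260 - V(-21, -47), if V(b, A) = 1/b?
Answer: -5459/21 ≈ -259.95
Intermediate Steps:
-260 - V(-21, -47) = -260 - 1/(-21) = -260 - 1*(-1/21) = -260 + 1/21 = -5459/21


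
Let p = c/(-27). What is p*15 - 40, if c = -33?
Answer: -65/3 ≈ -21.667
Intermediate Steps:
p = 11/9 (p = -33/(-27) = -33*(-1/27) = 11/9 ≈ 1.2222)
p*15 - 40 = (11/9)*15 - 40 = 55/3 - 40 = -65/3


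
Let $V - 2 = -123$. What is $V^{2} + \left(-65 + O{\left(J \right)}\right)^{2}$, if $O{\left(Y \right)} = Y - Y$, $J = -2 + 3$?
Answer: $18866$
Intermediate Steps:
$J = 1$
$V = -121$ ($V = 2 - 123 = -121$)
$O{\left(Y \right)} = 0$
$V^{2} + \left(-65 + O{\left(J \right)}\right)^{2} = \left(-121\right)^{2} + \left(-65 + 0\right)^{2} = 14641 + \left(-65\right)^{2} = 14641 + 4225 = 18866$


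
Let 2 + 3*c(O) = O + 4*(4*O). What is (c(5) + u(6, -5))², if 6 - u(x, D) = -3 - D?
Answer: 9025/9 ≈ 1002.8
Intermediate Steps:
c(O) = -⅔ + 17*O/3 (c(O) = -⅔ + (O + 4*(4*O))/3 = -⅔ + (O + 16*O)/3 = -⅔ + (17*O)/3 = -⅔ + 17*O/3)
u(x, D) = 9 + D (u(x, D) = 6 - (-3 - D) = 6 + (3 + D) = 9 + D)
(c(5) + u(6, -5))² = ((-⅔ + (17/3)*5) + (9 - 5))² = ((-⅔ + 85/3) + 4)² = (83/3 + 4)² = (95/3)² = 9025/9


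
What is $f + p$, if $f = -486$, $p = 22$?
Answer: $-464$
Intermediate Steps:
$f + p = -486 + 22 = -464$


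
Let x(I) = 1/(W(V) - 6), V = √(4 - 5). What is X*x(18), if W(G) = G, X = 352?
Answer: -2112/37 - 352*I/37 ≈ -57.081 - 9.5135*I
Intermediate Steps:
V = I (V = √(-1) = I ≈ 1.0*I)
x(I) = (-6 - I)/37 (x(I) = 1/(I - 6) = 1/(-6 + I) = (-6 - I)/37)
X*x(18) = 352*(-6/37 - I/37) = -2112/37 - 352*I/37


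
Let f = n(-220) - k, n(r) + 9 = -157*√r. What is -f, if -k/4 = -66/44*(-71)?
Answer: -417 + 314*I*√55 ≈ -417.0 + 2328.7*I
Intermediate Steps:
n(r) = -9 - 157*√r
k = -426 (k = -4*(-66/44)*(-71) = -4*(-66*1/44)*(-71) = -(-6)*(-71) = -4*213/2 = -426)
f = 417 - 314*I*√55 (f = (-9 - 314*I*√55) - 1*(-426) = (-9 - 314*I*√55) + 426 = 417 - 314*I*√55 ≈ 417.0 - 2328.7*I)
-f = -(417 - 314*I*√55) = -417 + 314*I*√55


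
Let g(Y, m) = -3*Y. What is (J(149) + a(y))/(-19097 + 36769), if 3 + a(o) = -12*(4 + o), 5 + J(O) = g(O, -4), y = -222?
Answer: 2161/17672 ≈ 0.12228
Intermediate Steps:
J(O) = -5 - 3*O
a(o) = -51 - 12*o (a(o) = -3 - 12*(4 + o) = -3 + (-48 - 12*o) = -51 - 12*o)
(J(149) + a(y))/(-19097 + 36769) = ((-5 - 3*149) + (-51 - 12*(-222)))/(-19097 + 36769) = ((-5 - 447) + (-51 + 2664))/17672 = (-452 + 2613)*(1/17672) = 2161*(1/17672) = 2161/17672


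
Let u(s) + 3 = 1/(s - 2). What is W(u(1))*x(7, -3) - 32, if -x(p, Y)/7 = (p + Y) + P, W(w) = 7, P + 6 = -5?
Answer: 311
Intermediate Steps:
P = -11 (P = -6 - 5 = -11)
u(s) = -3 + 1/(-2 + s) (u(s) = -3 + 1/(s - 2) = -3 + 1/(-2 + s))
x(p, Y) = 77 - 7*Y - 7*p (x(p, Y) = -7*((p + Y) - 11) = -7*((Y + p) - 11) = -7*(-11 + Y + p) = 77 - 7*Y - 7*p)
W(u(1))*x(7, -3) - 32 = 7*(77 - 7*(-3) - 7*7) - 32 = 7*(77 + 21 - 49) - 32 = 7*49 - 32 = 343 - 32 = 311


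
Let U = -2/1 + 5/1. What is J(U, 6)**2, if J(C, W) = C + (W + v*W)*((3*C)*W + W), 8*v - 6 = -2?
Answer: 294849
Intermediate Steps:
v = 1/2 (v = 3/4 + (1/8)*(-2) = 3/4 - 1/4 = 1/2 ≈ 0.50000)
U = 3 (U = -2*1 + 5*1 = -2 + 5 = 3)
J(C, W) = C + 3*W*(W + 3*C*W)/2 (J(C, W) = C + (W + W/2)*((3*C)*W + W) = C + (3*W/2)*(3*C*W + W) = C + (3*W/2)*(W + 3*C*W) = C + 3*W*(W + 3*C*W)/2)
J(U, 6)**2 = (3 + (3/2)*6**2 + (9/2)*3*6**2)**2 = (3 + (3/2)*36 + (9/2)*3*36)**2 = (3 + 54 + 486)**2 = 543**2 = 294849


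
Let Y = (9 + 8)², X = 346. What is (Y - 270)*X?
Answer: 6574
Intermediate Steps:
Y = 289 (Y = 17² = 289)
(Y - 270)*X = (289 - 270)*346 = 19*346 = 6574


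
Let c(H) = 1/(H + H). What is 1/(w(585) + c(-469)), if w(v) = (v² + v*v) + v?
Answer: 938/642562829 ≈ 1.4598e-6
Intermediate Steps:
w(v) = v + 2*v² (w(v) = (v² + v²) + v = 2*v² + v = v + 2*v²)
c(H) = 1/(2*H)
1/(w(585) + c(-469)) = 1/(585*(1 + 2*585) + (½)/(-469)) = 1/(585*(1 + 1170) + (½)*(-1/469)) = 1/(585*1171 - 1/938) = 1/(685035 - 1/938) = 1/(642562829/938) = 938/642562829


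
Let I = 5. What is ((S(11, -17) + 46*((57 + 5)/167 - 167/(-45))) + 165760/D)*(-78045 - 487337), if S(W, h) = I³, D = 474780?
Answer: -10528051980039574/59466195 ≈ -1.7704e+8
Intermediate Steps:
S(W, h) = 125 (S(W, h) = 5³ = 125)
((S(11, -17) + 46*((57 + 5)/167 - 167/(-45))) + 165760/D)*(-78045 - 487337) = ((125 + 46*((57 + 5)/167 - 167/(-45))) + 165760/474780)*(-78045 - 487337) = ((125 + 46*(62*(1/167) - 167*(-1/45))) + 165760*(1/474780))*(-565382) = ((125 + 46*(62/167 + 167/45)) + 8288/23739)*(-565382) = ((125 + 46*(30679/7515)) + 8288/23739)*(-565382) = ((125 + 1411234/7515) + 8288/23739)*(-565382) = (2350609/7515 + 8288/23739)*(-565382) = (18621130457/59466195)*(-565382) = -10528051980039574/59466195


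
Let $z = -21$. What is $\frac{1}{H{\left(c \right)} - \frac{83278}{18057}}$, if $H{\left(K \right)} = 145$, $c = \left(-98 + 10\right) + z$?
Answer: $\frac{1389}{194999} \approx 0.0071231$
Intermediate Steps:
$c = -109$ ($c = \left(-98 + 10\right) - 21 = -88 - 21 = -109$)
$\frac{1}{H{\left(c \right)} - \frac{83278}{18057}} = \frac{1}{145 - \frac{83278}{18057}} = \frac{1}{145 - \frac{6406}{1389}} = \frac{1}{\frac{194999}{1389}} = \frac{1389}{194999}$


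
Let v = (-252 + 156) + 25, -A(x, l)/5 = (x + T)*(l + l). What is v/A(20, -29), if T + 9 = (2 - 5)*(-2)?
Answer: -71/4930 ≈ -0.014402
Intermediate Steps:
T = -3 (T = -9 + (2 - 5)*(-2) = -9 - 3*(-2) = -9 + 6 = -3)
A(x, l) = -10*l*(-3 + x) (A(x, l) = -5*(x - 3)*(l + l) = -5*(-3 + x)*2*l = -10*l*(-3 + x))
v = -71 (v = -96 + 25 = -71)
v/A(20, -29) = -71*(-1/(290*(3 - 1*20))) = -71*(-1/(290*(3 - 20))) = -71/(10*(-29)*(-17)) = -71/4930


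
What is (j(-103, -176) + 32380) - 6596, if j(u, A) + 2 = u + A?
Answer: 25503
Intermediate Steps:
j(u, A) = -2 + A + u (j(u, A) = -2 + (u + A) = -2 + (A + u) = -2 + A + u)
(j(-103, -176) + 32380) - 6596 = ((-2 - 176 - 103) + 32380) - 6596 = (-281 + 32380) - 6596 = 32099 - 6596 = 25503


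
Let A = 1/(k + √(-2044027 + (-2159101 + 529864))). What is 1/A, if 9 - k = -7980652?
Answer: 7980661 + 4*I*√229579 ≈ 7.9807e+6 + 1916.6*I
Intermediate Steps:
k = 7980661 (k = 9 - 1*(-7980652) = 9 + 7980652 = 7980661)
A = 1/(7980661 + 4*I*√229579) (A = 1/(7980661 + √(-2044027 + (-2159101 + 529864))) = 1/(7980661 + √(-2044027 - 1629237)) = 1/(7980661 + √(-3673264)) = 1/(7980661 + 4*I*√229579) ≈ 1.253e-7 - 3.01e-11*I)
1/A = 1/(7980661/63690953670185 - 4*I*√229579/63690953670185)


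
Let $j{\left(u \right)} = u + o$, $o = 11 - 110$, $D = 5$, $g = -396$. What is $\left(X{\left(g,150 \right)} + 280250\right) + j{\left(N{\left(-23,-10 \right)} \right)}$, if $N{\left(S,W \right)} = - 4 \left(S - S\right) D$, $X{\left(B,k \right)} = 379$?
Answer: $280530$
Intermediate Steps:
$o = -99$ ($o = 11 - 110 = -99$)
$N{\left(S,W \right)} = 0$ ($N{\left(S,W \right)} = - 4 \left(S - S\right) 5 = \left(-4\right) 0 \cdot 5 = 0 \cdot 5 = 0$)
$j{\left(u \right)} = -99 + u$ ($j{\left(u \right)} = u - 99 = -99 + u$)
$\left(X{\left(g,150 \right)} + 280250\right) + j{\left(N{\left(-23,-10 \right)} \right)} = \left(379 + 280250\right) + \left(-99 + 0\right) = 280629 - 99 = 280530$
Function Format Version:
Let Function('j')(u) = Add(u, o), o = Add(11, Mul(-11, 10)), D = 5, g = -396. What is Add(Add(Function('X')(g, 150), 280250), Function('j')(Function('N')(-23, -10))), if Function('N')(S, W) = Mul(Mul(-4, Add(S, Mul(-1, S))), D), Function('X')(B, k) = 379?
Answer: 280530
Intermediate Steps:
o = -99 (o = Add(11, -110) = -99)
Function('N')(S, W) = 0 (Function('N')(S, W) = Mul(Mul(-4, Add(S, Mul(-1, S))), 5) = Mul(Mul(-4, 0), 5) = Mul(0, 5) = 0)
Function('j')(u) = Add(-99, u) (Function('j')(u) = Add(u, -99) = Add(-99, u))
Add(Add(Function('X')(g, 150), 280250), Function('j')(Function('N')(-23, -10))) = Add(Add(379, 280250), Add(-99, 0)) = Add(280629, -99) = 280530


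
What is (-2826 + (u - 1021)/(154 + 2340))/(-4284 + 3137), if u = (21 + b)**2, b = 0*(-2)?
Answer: 121528/49321 ≈ 2.4640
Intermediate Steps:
b = 0
u = 441 (u = (21 + 0)**2 = 21**2 = 441)
(-2826 + (u - 1021)/(154 + 2340))/(-4284 + 3137) = (-2826 + (441 - 1021)/(154 + 2340))/(-4284 + 3137) = (-2826 - 580/2494)/(-1147) = (-2826 - 580*1/2494)*(-1/1147) = (-2826 - 10/43)*(-1/1147) = -121528/43*(-1/1147) = 121528/49321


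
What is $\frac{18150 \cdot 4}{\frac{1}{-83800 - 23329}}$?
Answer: $-7777565400$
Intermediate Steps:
$\frac{18150 \cdot 4}{\frac{1}{-83800 - 23329}} = \frac{72600}{\frac{1}{-107129}} = \frac{72600}{- \frac{1}{107129}} = 72600 \left(-107129\right) = -7777565400$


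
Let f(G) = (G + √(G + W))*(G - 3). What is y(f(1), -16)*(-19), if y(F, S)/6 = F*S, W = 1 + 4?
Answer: -3648 - 3648*√6 ≈ -12584.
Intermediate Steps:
W = 5
f(G) = (-3 + G)*(G + √(5 + G)) (f(G) = (G + √(G + 5))*(G - 3) = (G + √(5 + G))*(-3 + G) = (-3 + G)*(G + √(5 + G)))
y(F, S) = 6*F*S (y(F, S) = 6*(F*S) = 6*F*S)
y(f(1), -16)*(-19) = (6*(1² - 3*1 - 3*√(5 + 1) + 1*√(5 + 1))*(-16))*(-19) = (6*(1 - 3 - 3*√6 + 1*√6)*(-16))*(-19) = (6*(1 - 3 - 3*√6 + √6)*(-16))*(-19) = (6*(-2 - 2*√6)*(-16))*(-19) = (192 + 192*√6)*(-19) = -3648 - 3648*√6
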